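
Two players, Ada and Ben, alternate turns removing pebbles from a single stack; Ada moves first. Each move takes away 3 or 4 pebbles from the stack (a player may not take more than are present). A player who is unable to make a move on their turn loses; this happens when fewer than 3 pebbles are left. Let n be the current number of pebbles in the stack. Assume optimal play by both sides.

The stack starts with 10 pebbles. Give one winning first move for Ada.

Remove 3, leaving 7.

Build the W/L table. Terminal = L. A non-terminal position is W if it has a move to some L; otherwise it is L.
n=0: no move → L
n=1: no move → L
n=2: no move → L
n=3: can move to 0, which is L ⇒ W
n=4: can move to 1, which is L ⇒ W
n=5: can move to 2, which is L ⇒ W
n=6: can move to 2, which is L ⇒ W
n=7: moves to 4(W), 3(W); every one is W ⇒ L
n=8: moves to 5(W), 4(W); every one is W ⇒ L
n=9: moves to 6(W), 5(W); every one is W ⇒ L
n=10: can move to 7, which is L ⇒ W
From 10, the L positions reachable in one move are: 7.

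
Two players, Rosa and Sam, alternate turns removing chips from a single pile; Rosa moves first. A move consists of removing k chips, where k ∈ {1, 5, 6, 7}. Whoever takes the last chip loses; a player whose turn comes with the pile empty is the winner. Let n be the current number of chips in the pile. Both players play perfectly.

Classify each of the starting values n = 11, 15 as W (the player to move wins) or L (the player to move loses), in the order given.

Classify positions by backward induction: terminal positions (no move available) are W. From any other position, the mover wins iff some move reaches an L.
n=0: no move; the opponent has just taken the last chip and therefore loses → W
n=1: only reaches 0(W), which is W → L
n=2: reaches L-position 1 → W
n=3: only reaches 2(W), which is W → L
n=4: reaches L-position 3 → W
n=5: only reaches 4(W), 0(W), all W → L
n=6: reaches L-position 5 → W
n=7: reaches L-position 1 → W
n=8: reaches L-position 3 → W
n=9: reaches L-position 3 → W
n=10: reaches L-position 5 → W
n=11: reaches L-position 5 → W
n=12: reaches L-position 5 → W
n=13: only reaches 12(W), 8(W), 7(W), 6(W), all W → L
n=14: reaches L-position 13 → W
n=15: only reaches 14(W), 10(W), 9(W), 8(W), all W → L

11: W, 15: L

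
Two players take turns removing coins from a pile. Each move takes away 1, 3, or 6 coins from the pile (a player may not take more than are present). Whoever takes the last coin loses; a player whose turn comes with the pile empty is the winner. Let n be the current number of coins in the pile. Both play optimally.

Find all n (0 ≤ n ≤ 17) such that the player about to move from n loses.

Work bottom-up. With no move the player to move wins. Otherwise the position is W if at least one move leads to an L position for the opponent, and L if every move leads to a W.
n=0: no move; the opponent has just taken the last coin and therefore loses → W
n=1: L (sole option 0(W) is W)
n=2: W (go to 1, an L position)
n=3: L (options 2(W), 0(W) are all W)
n=4: W (go to 3, an L position)
n=5: L (options 4(W), 2(W) are all W)
n=6: W (go to 5, an L position)
n=7: W (go to 1, an L position)
n=8: W (go to 5, an L position)
n=9: W (go to 3, an L position)
n=10: L (options 9(W), 7(W), 4(W) are all W)
n=11: W (go to 10, an L position)
n=12: L (options 11(W), 9(W), 6(W) are all W)
n=13: W (go to 12, an L position)
n=14: L (options 13(W), 11(W), 8(W) are all W)
n=15: W (go to 14, an L position)
n=16: W (go to 10, an L position)
n=17: W (go to 14, an L position)
The losing starting values of n are exactly the entries labelled L in this table (6 of them).

1, 3, 5, 10, 12, 14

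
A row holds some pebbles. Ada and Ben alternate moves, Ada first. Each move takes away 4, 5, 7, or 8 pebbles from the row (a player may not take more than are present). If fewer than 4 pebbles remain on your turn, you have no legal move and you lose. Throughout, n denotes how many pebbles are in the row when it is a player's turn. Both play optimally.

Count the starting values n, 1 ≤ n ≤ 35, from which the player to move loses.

Work bottom-up. With no move the player to move loses. Otherwise the position is W if at least one move leads to an L position for the opponent, and L if every move leads to a W.
n=0: no move → L
n=1: no move → L
n=2: no move → L
n=3: no move → L
n=4: can move to 0, which is L ⇒ W
n=5: can move to 1, which is L ⇒ W
n=6: can move to 2, which is L ⇒ W
n=7: can move to 3, which is L ⇒ W
n=8: can move to 3, which is L ⇒ W
n=9: can move to 2, which is L ⇒ W
n=10: can move to 3, which is L ⇒ W
n=11: can move to 3, which is L ⇒ W
n=12: moves to 8(W), 7(W), 5(W), 4(W); every one is W ⇒ L
n=13: moves to 9(W), 8(W), 6(W), 5(W); every one is W ⇒ L
n=14: moves to 10(W), 9(W), 7(W), 6(W); every one is W ⇒ L
n=15: moves to 11(W), 10(W), 8(W), 7(W); every one is W ⇒ L
n=16: can move to 12, which is L ⇒ W
n=17: can move to 13, which is L ⇒ W
n=18: can move to 14, which is L ⇒ W
n=19: can move to 15, which is L ⇒ W
n=20: can move to 15, which is L ⇒ W
n=21: can move to 14, which is L ⇒ W
n=22: can move to 15, which is L ⇒ W
n=23: can move to 15, which is L ⇒ W
n=24: moves to 20(W), 19(W), 17(W), 16(W); every one is W ⇒ L
n=25: moves to 21(W), 20(W), 18(W), 17(W); every one is W ⇒ L
n=26: moves to 22(W), 21(W), 19(W), 18(W); every one is W ⇒ L
n=27: moves to 23(W), 22(W), 20(W), 19(W); every one is W ⇒ L
n=28: can move to 24, which is L ⇒ W
n=29: can move to 25, which is L ⇒ W
n=30: can move to 26, which is L ⇒ W
n=31: can move to 27, which is L ⇒ W
n=32: can move to 27, which is L ⇒ W
n=33: can move to 26, which is L ⇒ W
n=34: can move to 27, which is L ⇒ W
n=35: can move to 27, which is L ⇒ W
L entries with 1 ≤ n ≤ 35 (n=0 is outside the asked range and is not counted): n = 1, 2, 3, 12, 13, 14, 15, 24, 25, 26, 27; that makes 11.

11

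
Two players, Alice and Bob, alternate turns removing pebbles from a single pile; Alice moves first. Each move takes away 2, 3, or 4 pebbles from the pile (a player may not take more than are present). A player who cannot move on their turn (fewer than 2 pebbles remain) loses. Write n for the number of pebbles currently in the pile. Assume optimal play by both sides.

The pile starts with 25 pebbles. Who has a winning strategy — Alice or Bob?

Classify positions by backward induction: terminal positions (no move available) are L. From any other position, the mover wins iff some move reaches an L.
n=0: no move → L
n=1: no move → L
n=2: →0(L), so W
n=3: →1(L), so W
n=4: →1(L), so W
n=5: →1(L), so W
n=6: →4(W), 3(W), 2(W) — all W, so L
n=7: →5(W), 4(W), 3(W) — all W, so L
n=8: →6(L), so W
n=9: →7(L), so W
n=10: →7(L), so W
n=11: →7(L), so W
n=12: →10(W), 9(W), 8(W) — all W, so L
n=13: →11(W), 10(W), 9(W) — all W, so L
n=14: →12(L), so W
n=15: →13(L), so W
n=16: →13(L), so W
n=17: →13(L), so W
n=18: →16(W), 15(W), 14(W) — all W, so L
n=19: →17(W), 16(W), 15(W) — all W, so L
n=20: →18(L), so W
n=21: →19(L), so W
n=22: →19(L), so W
n=23: →19(L), so W
n=24: →22(W), 21(W), 20(W) — all W, so L
n=25: →23(W), 22(W), 21(W) — all W, so L
Every move from 25 reaches a W position, so the mover loses.

Bob wins.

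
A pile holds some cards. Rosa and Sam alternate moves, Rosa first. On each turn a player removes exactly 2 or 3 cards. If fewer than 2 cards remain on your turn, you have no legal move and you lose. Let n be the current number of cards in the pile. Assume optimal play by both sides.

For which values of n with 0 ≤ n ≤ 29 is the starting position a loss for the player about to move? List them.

0, 1, 5, 6, 10, 11, 15, 16, 20, 21, 25, 26

Label each position W (a win for the player to move) or L (a loss). A position with no legal move is L; any other position is W exactly when some move reaches an L, and L when every move reaches a W.
n=0: no move → L
n=1: no move → L
n=2: reaches L-position 0 → W
n=3: reaches L-position 1 → W
n=4: reaches L-position 1 → W
n=5: only reaches 3(W), 2(W), all W → L
n=6: only reaches 4(W), 3(W), all W → L
n=7: reaches L-position 5 → W
n=8: reaches L-position 6 → W
n=9: reaches L-position 6 → W
n=10: only reaches 8(W), 7(W), all W → L
n=11: only reaches 9(W), 8(W), all W → L
n=12: reaches L-position 10 → W
n=13: reaches L-position 11 → W
n=14: reaches L-position 11 → W
n=15: only reaches 13(W), 12(W), all W → L
n=16: only reaches 14(W), 13(W), all W → L
n=17: reaches L-position 15 → W
n=18: reaches L-position 16 → W
n=19: reaches L-position 16 → W
n=20: only reaches 18(W), 17(W), all W → L
n=21: only reaches 19(W), 18(W), all W → L
n=22: reaches L-position 20 → W
n=23: reaches L-position 21 → W
n=24: reaches L-position 21 → W
n=25: only reaches 23(W), 22(W), all W → L
n=26: only reaches 24(W), 23(W), all W → L
n=27: reaches L-position 25 → W
n=28: reaches L-position 26 → W
n=29: reaches L-position 26 → W
Reading off the rows marked L gives the requested list; there are 12 such values of n.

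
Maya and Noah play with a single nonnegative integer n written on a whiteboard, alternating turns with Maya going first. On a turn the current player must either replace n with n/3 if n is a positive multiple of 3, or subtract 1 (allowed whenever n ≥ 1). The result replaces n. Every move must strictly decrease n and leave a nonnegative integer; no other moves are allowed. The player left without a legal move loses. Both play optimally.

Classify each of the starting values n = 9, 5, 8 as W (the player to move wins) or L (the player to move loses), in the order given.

Build the W/L table. Terminal = L. A non-terminal position is W if it has a move to some L; otherwise it is L.
n=0: no move → L
n=1: W (go to 0, an L position)
n=2: L (sole option 1(W) is W)
n=3: W (go to 2, an L position)
n=4: L (sole option 3(W) is W)
n=5: W (go to 4, an L position)
n=6: W (go to 2, an L position)
n=7: L (sole option 6(W) is W)
n=8: W (go to 7, an L position)
n=9: L (options 3(W), 8(W) are all W)

9: L, 5: W, 8: W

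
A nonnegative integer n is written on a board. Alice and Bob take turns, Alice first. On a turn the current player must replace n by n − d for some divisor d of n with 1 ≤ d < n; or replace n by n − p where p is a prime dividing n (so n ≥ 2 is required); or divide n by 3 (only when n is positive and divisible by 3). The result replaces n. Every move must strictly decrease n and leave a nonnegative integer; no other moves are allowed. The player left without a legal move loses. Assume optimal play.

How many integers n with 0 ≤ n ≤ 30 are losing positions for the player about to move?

7

Use the standard recursion: the mover loses at a terminal position; elsewhere, the mover wins exactly when some move hands the opponent an L position.
n=0: no move → L
n=1: no move → L
n=2: W (go to 0, an L position)
n=3: W (go to 0, an L position)
n=4: L (options 2(W), 3(W) are all W)
n=5: W (go to 0, an L position)
n=6: W (go to 4, an L position)
n=7: W (go to 0, an L position)
n=8: W (go to 4, an L position)
n=9: L (options 3(W), 6(W), 8(W) are all W)
n=10: W (go to 9, an L position)
n=11: W (go to 0, an L position)
n=12: W (go to 4, an L position)
n=13: W (go to 0, an L position)
n=14: L (options 7(W), 12(W), 13(W) are all W)
n=15: W (go to 14, an L position)
n=16: W (go to 14, an L position)
n=17: W (go to 0, an L position)
n=18: W (go to 9, an L position)
n=19: W (go to 0, an L position)
n=20: L (options 10(W), 15(W), 16(W), 18(W), 19(W) are all W)
n=21: W (go to 14, an L position)
n=22: W (go to 20, an L position)
n=23: W (go to 0, an L position)
n=24: W (go to 20, an L position)
n=25: W (go to 20, an L position)
n=26: L (options 13(W), 24(W), 25(W) are all W)
n=27: W (go to 9, an L position)
n=28: W (go to 14, an L position)
n=29: W (go to 0, an L position)
n=30: W (go to 20, an L position)
L entries with 0 ≤ n ≤ 30: n = 0, 1, 4, 9, 14, 20, 26; that makes 7.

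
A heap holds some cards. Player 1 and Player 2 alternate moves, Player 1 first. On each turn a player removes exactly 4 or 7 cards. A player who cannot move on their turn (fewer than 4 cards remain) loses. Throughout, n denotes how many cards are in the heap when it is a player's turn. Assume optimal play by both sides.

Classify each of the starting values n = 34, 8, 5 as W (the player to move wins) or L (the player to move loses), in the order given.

Positions with no move are L. A position that does have a move is losing for the player to move precisely when every available move leads to a winning position for the opponent. Fill in the labels:
n=0: no move → L
n=1: no move → L
n=2: no move → L
n=3: no move → L
n=4: can move to 0, which is L ⇒ W
n=5: can move to 1, which is L ⇒ W
n=6: can move to 2, which is L ⇒ W
n=7: can move to 3, which is L ⇒ W
n=8: can move to 1, which is L ⇒ W
n=9: can move to 2, which is L ⇒ W
n=10: can move to 3, which is L ⇒ W
n=11: moves to 7(W), 4(W); every one is W ⇒ L
n=12: moves to 8(W), 5(W); every one is W ⇒ L
n=13: moves to 9(W), 6(W); every one is W ⇒ L
n=14: moves to 10(W), 7(W); every one is W ⇒ L
n=15: can move to 11, which is L ⇒ W
n=16: can move to 12, which is L ⇒ W
n=17: can move to 13, which is L ⇒ W
n=18: can move to 14, which is L ⇒ W
n=19: can move to 12, which is L ⇒ W
n=20: can move to 13, which is L ⇒ W
n=21: can move to 14, which is L ⇒ W
n=22: moves to 18(W), 15(W); every one is W ⇒ L
n=23: moves to 19(W), 16(W); every one is W ⇒ L
n=24: moves to 20(W), 17(W); every one is W ⇒ L
n=25: moves to 21(W), 18(W); every one is W ⇒ L
n=26: can move to 22, which is L ⇒ W
n=27: can move to 23, which is L ⇒ W
n=28: can move to 24, which is L ⇒ W
n=29: can move to 25, which is L ⇒ W
n=30: can move to 23, which is L ⇒ W
n=31: can move to 24, which is L ⇒ W
n=32: can move to 25, which is L ⇒ W
n=33: moves to 29(W), 26(W); every one is W ⇒ L
n=34: moves to 30(W), 27(W); every one is W ⇒ L

34: L, 8: W, 5: W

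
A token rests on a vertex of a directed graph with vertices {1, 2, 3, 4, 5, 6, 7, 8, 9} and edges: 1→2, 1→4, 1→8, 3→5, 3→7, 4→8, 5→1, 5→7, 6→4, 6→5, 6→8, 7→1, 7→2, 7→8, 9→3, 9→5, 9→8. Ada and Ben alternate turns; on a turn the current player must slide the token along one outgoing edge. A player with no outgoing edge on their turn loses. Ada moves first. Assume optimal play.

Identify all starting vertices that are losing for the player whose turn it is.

2, 5, 8

Compute win/loss labels from the base case upward. A position with no move is L. Any other position is W if it can reach an L in one move, else L.
Every edge goes from a vertex to one that appears earlier in the order 2, 8, 4, 1, 7, 5, 3, 9, 6, so processing vertices in that order labels each vertex after all of its successors.
2: no outgoing edge → L
8: no outgoing edge → L
4: reaches L-position 8 → W
1: reaches L-position 8 → W
7: reaches L-position 8 → W
5: only reaches 7(W), 1(W), all W → L
3: reaches L-position 5 → W
9: reaches L-position 5 → W
6: reaches L-position 5 → W
Reading off the rows marked L gives the requested list; there are 3 such vertices.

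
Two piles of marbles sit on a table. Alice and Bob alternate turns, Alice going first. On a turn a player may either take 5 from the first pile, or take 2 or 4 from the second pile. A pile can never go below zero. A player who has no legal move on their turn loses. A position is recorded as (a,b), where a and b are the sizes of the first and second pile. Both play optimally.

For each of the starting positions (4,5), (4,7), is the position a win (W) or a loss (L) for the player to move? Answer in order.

Positions with no move are L. A position that does have a move is losing for the player to move precisely when every available move leads to a winning position for the opponent. Fill in the labels:
No move ever increases a pile, so every position that can arise here has a ≤ 4 and b ≤ 7; it is enough to label the cells with 0 ≤ a ≤ 4 and 0 ≤ b ≤ 7.
Every move lowers a or b (never raises either), so fill the grid row by row in increasing a, and left to right within a row: each cell's successors are then already labelled.
      b=0  b=1  b=2  b=3  b=4  b=5  b=6  b=7
a=0:    L    L    W    W    W    W    L    L
a=1:    L    L    W    W    W    W    L    L
a=2:    L    L    W    W    W    W    L    L
a=3:    L    L    W    W    W    W    L    L
a=4:    L    L    W    W    W    W    L    L
Cells with no legal move (terminal, hence L): (0,0), (0,1), (1,0), (1,1), (2,0), (2,1), (3,0), (3,1), (4,0), (4,1).
The remaining L cells, each justified by listing all of its moves:
(0,6): moves to (0,4)(W), (0,2)(W); every one is W ⇒ L
(0,7): moves to (0,5)(W), (0,3)(W); every one is W ⇒ L
(1,6): moves to (1,4)(W), (1,2)(W); every one is W ⇒ L
(1,7): moves to (1,5)(W), (1,3)(W); every one is W ⇒ L
(2,6): moves to (2,4)(W), (2,2)(W); every one is W ⇒ L
(2,7): moves to (2,5)(W), (2,3)(W); every one is W ⇒ L
(3,6): moves to (3,4)(W), (3,2)(W); every one is W ⇒ L
(3,7): moves to (3,5)(W), (3,3)(W); every one is W ⇒ L
(4,6): moves to (4,4)(W), (4,2)(W); every one is W ⇒ L
(4,7): moves to (4,5)(W), (4,3)(W); every one is W ⇒ L
Every other cell has at least one move into one of the L cells above, so it is W.
(4,5): the move to (4,1) reaches an L cell, so W
(4,7): one of the L cells justified above, so L

(4,5): W, (4,7): L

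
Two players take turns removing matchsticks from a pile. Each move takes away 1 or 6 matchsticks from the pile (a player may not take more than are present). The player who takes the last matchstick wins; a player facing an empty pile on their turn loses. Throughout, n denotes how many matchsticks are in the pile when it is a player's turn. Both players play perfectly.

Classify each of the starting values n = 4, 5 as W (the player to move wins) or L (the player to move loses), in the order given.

4: L, 5: W

Positions with no move are L. A position that does have a move is losing for the player to move precisely when every available move leads to a winning position for the opponent. Fill in the labels:
n=0: no move → L
n=1: reaches L-position 0 → W
n=2: only reaches 1(W), which is W → L
n=3: reaches L-position 2 → W
n=4: only reaches 3(W), which is W → L
n=5: reaches L-position 4 → W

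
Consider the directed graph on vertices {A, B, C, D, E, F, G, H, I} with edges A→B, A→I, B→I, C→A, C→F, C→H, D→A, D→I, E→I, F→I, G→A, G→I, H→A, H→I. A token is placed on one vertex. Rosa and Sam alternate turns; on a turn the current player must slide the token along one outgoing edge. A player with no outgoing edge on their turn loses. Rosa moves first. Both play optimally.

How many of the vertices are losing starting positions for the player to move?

Work bottom-up. With no move the player to move loses. Otherwise the position is W if at least one move leads to an L position for the opponent, and L if every move leads to a W.
Every edge goes from a vertex to one that appears earlier in the order I, B, A, H, D, G, F, C, E, so processing vertices in that order labels each vertex after all of its successors.
I: no outgoing edge → L
B: can move to I, which is L ⇒ W
A: can move to I, which is L ⇒ W
H: can move to I, which is L ⇒ W
D: can move to I, which is L ⇒ W
G: can move to I, which is L ⇒ W
F: can move to I, which is L ⇒ W
C: moves to F(W), H(W), A(W); every one is W ⇒ L
E: can move to I, which is L ⇒ W
The L vertices are C, I; that is 2 in all.

2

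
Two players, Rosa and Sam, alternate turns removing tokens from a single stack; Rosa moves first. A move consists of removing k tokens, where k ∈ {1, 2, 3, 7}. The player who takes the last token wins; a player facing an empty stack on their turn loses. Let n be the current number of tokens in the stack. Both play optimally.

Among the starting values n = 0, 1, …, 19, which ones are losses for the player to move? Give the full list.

0, 4, 8, 12, 16

Classify positions by backward induction: terminal positions (no move available) are L. From any other position, the mover wins iff some move reaches an L.
n=0: no move → L
n=1: can move to 0, which is L ⇒ W
n=2: can move to 0, which is L ⇒ W
n=3: can move to 0, which is L ⇒ W
n=4: moves to 3(W), 2(W), 1(W); every one is W ⇒ L
n=5: can move to 4, which is L ⇒ W
n=6: can move to 4, which is L ⇒ W
n=7: can move to 4, which is L ⇒ W
n=8: moves to 7(W), 6(W), 5(W), 1(W); every one is W ⇒ L
n=9: can move to 8, which is L ⇒ W
n=10: can move to 8, which is L ⇒ W
n=11: can move to 8, which is L ⇒ W
n=12: moves to 11(W), 10(W), 9(W), 5(W); every one is W ⇒ L
n=13: can move to 12, which is L ⇒ W
n=14: can move to 12, which is L ⇒ W
n=15: can move to 12, which is L ⇒ W
n=16: moves to 15(W), 14(W), 13(W), 9(W); every one is W ⇒ L
n=17: can move to 16, which is L ⇒ W
n=18: can move to 16, which is L ⇒ W
n=19: can move to 16, which is L ⇒ W
Reading off the rows marked L gives the requested list; there are 5 such values of n.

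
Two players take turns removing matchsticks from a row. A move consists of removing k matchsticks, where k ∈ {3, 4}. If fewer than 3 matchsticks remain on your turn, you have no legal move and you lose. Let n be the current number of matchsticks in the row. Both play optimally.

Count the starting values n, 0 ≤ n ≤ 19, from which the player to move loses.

9

Build the W/L table. Terminal = L. A non-terminal position is W if it has a move to some L; otherwise it is L.
n=0: no move → L
n=1: no move → L
n=2: no move → L
n=3: →0(L), so W
n=4: →1(L), so W
n=5: →2(L), so W
n=6: →2(L), so W
n=7: →4(W), 3(W) — all W, so L
n=8: →5(W), 4(W) — all W, so L
n=9: →6(W), 5(W) — all W, so L
n=10: →7(L), so W
n=11: →8(L), so W
n=12: →9(L), so W
n=13: →9(L), so W
n=14: →11(W), 10(W) — all W, so L
n=15: →12(W), 11(W) — all W, so L
n=16: →13(W), 12(W) — all W, so L
n=17: →14(L), so W
n=18: →15(L), so W
n=19: →16(L), so W
L entries with 0 ≤ n ≤ 19: n = 0, 1, 2, 7, 8, 9, 14, 15, 16; that makes 9.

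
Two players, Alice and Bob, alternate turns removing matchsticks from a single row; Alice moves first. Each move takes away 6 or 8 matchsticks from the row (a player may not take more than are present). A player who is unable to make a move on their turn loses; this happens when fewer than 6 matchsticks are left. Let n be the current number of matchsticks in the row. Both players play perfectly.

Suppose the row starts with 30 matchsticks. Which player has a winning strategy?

Classify positions by backward induction: terminal positions (no move available) are L. From any other position, the mover wins iff some move reaches an L.
n=0: no move → L
n=1: no move → L
n=2: no move → L
n=3: no move → L
n=4: no move → L
n=5: no move → L
n=6: reaches L-position 0 → W
n=7: reaches L-position 1 → W
n=8: reaches L-position 2 → W
n=9: reaches L-position 3 → W
n=10: reaches L-position 4 → W
n=11: reaches L-position 5 → W
n=12: reaches L-position 4 → W
n=13: reaches L-position 5 → W
n=14: only reaches 8(W), 6(W), all W → L
n=15: only reaches 9(W), 7(W), all W → L
n=16: only reaches 10(W), 8(W), all W → L
n=17: only reaches 11(W), 9(W), all W → L
n=18: only reaches 12(W), 10(W), all W → L
n=19: only reaches 13(W), 11(W), all W → L
n=20: reaches L-position 14 → W
n=21: reaches L-position 15 → W
n=22: reaches L-position 16 → W
n=23: reaches L-position 17 → W
n=24: reaches L-position 18 → W
n=25: reaches L-position 19 → W
n=26: reaches L-position 18 → W
n=27: reaches L-position 19 → W
n=28: only reaches 22(W), 20(W), all W → L
n=29: only reaches 23(W), 21(W), all W → L
n=30: only reaches 24(W), 22(W), all W → L
The starting position 30 is L: whatever Alice does, the opponent receives a W position.

Bob wins.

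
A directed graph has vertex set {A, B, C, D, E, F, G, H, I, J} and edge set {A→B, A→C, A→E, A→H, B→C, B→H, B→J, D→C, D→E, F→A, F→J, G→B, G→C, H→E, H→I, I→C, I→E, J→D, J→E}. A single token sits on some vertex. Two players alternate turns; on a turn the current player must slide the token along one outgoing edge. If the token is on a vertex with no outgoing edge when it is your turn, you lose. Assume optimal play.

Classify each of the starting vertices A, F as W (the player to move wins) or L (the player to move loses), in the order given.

A: W, F: L

Positions with no move are L. A position that does have a move is losing for the player to move precisely when every available move leads to a winning position for the opponent. Fill in the labels:
Every edge goes from a vertex to one that appears earlier in the order E, C, I, H, D, J, B, G, A, F, so processing vertices in that order labels each vertex after all of its successors.
E: no outgoing edge → L
C: no outgoing edge → L
I: →C(L), so W
H: →E(L), so W
D: →C(L), so W
J: →E(L), so W
B: →C(L), so W
G: →C(L), so W
A: →C(L), so W
F: →A(W), J(W) — all W, so L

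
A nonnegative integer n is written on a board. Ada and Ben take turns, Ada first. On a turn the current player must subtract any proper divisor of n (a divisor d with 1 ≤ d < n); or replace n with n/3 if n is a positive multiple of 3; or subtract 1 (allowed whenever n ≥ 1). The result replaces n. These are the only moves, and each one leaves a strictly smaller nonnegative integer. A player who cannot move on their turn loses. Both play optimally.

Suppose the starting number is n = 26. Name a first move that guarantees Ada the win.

Label each position W (a win for the player to move) or L (a loss). A position with no legal move is L; any other position is W exactly when some move reaches an L, and L when every move reaches a W.
n=0: no move → L
n=1: W (go to 0, an L position)
n=2: L (sole option 1(W) is W)
n=3: W (go to 2, an L position)
n=4: W (go to 2, an L position)
n=5: L (sole option 4(W) is W)
n=6: W (go to 2, an L position)
n=7: L (sole option 6(W) is W)
n=8: W (go to 7, an L position)
n=9: L (options 3(W), 6(W), 8(W) are all W)
n=10: W (go to 5, an L position)
n=11: L (sole option 10(W) is W)
n=12: W (go to 9, an L position)
n=13: L (sole option 12(W) is W)
n=14: W (go to 7, an L position)
n=15: W (go to 5, an L position)
n=16: L (options 8(W), 12(W), 14(W), 15(W) are all W)
n=17: W (go to 16, an L position)
n=18: W (go to 9, an L position)
n=19: L (sole option 18(W) is W)
n=20: W (go to 16, an L position)
n=21: W (go to 7, an L position)
n=22: W (go to 11, an L position)
n=23: L (sole option 22(W) is W)
n=24: W (go to 16, an L position)
n=25: L (options 20(W), 24(W) are all W)
n=26: W (go to 13, an L position)
From 26, the L positions reachable in one move are: 13, 25. Any move reaching one of these is winning.

Move to 13.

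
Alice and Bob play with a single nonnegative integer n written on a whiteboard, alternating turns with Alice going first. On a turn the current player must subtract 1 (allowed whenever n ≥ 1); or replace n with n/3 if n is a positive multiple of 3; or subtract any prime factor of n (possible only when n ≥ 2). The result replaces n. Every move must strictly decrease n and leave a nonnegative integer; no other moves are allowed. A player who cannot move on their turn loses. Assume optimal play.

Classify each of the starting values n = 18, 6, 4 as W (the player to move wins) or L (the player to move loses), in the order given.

18: L, 6: W, 4: L

Classify positions by backward induction: terminal positions (no move available) are L. From any other position, the mover wins iff some move reaches an L.
n=0: no move → L
n=1: W (go to 0, an L position)
n=2: W (go to 0, an L position)
n=3: W (go to 0, an L position)
n=4: L (options 2(W), 3(W) are all W)
n=5: W (go to 0, an L position)
n=6: W (go to 4, an L position)
n=7: W (go to 0, an L position)
n=8: L (options 6(W), 7(W) are all W)
n=9: W (go to 8, an L position)
n=10: W (go to 8, an L position)
n=11: W (go to 0, an L position)
n=12: W (go to 4, an L position)
n=13: W (go to 0, an L position)
n=14: L (options 7(W), 12(W), 13(W) are all W)
n=15: W (go to 14, an L position)
n=16: W (go to 14, an L position)
n=17: W (go to 0, an L position)
n=18: L (options 6(W), 15(W), 16(W), 17(W) are all W)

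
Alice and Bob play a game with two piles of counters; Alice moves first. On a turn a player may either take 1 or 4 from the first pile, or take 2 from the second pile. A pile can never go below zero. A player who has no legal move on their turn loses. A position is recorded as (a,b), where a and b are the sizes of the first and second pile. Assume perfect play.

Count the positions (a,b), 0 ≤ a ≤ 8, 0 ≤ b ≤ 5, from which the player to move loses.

Classify positions by backward induction: terminal positions (no move available) are L. From any other position, the mover wins iff some move reaches an L.
Every move lowers a or b (never raises either), so fill the grid row by row in increasing a, and left to right within a row: each cell's successors are then already labelled.
      b=0  b=1  b=2  b=3  b=4  b=5
a=0:    L    L    W    W    L    L
a=1:    W    W    L    L    W    W
a=2:    L    L    W    W    L    L
a=3:    W    W    L    L    W    W
a=4:    W    W    W    W    W    W
a=5:    L    L    W    W    L    L
a=6:    W    W    L    L    W    W
a=7:    L    L    W    W    L    L
a=8:    W    W    L    L    W    W
Cells with no legal move (terminal, hence L): (0,0), (0,1).
The remaining L cells, each justified by listing all of its moves:
(0,4): L (sole option (0,2)(W) is W)
(0,5): L (sole option (0,3)(W) is W)
(1,2): L (options (0,2)(W), (1,0)(W) are all W)
(1,3): L (options (0,3)(W), (1,1)(W) are all W)
(2,0): L (sole option (1,0)(W) is W)
(2,1): L (sole option (1,1)(W) is W)
(2,4): L (options (1,4)(W), (2,2)(W) are all W)
(2,5): L (options (1,5)(W), (2,3)(W) are all W)
(3,2): L (options (2,2)(W), (3,0)(W) are all W)
(3,3): L (options (2,3)(W), (3,1)(W) are all W)
(5,0): L (options (4,0)(W), (1,0)(W) are all W)
(5,1): L (options (4,1)(W), (1,1)(W) are all W)
(5,4): L (options (4,4)(W), (1,4)(W), (5,2)(W) are all W)
(5,5): L (options (4,5)(W), (1,5)(W), (5,3)(W) are all W)
(6,2): L (options (5,2)(W), (2,2)(W), (6,0)(W) are all W)
(6,3): L (options (5,3)(W), (2,3)(W), (6,1)(W) are all W)
(7,0): L (options (6,0)(W), (3,0)(W) are all W)
(7,1): L (options (6,1)(W), (3,1)(W) are all W)
(7,4): L (options (6,4)(W), (3,4)(W), (7,2)(W) are all W)
(7,5): L (options (6,5)(W), (3,5)(W), (7,3)(W) are all W)
(8,2): L (options (7,2)(W), (4,2)(W), (8,0)(W) are all W)
(8,3): L (options (7,3)(W), (4,3)(W), (8,1)(W) are all W)
Every other cell has at least one move into one of the L cells above, so it is W.
L cells per row: a=0: 4, a=1: 2, a=2: 4, a=3: 2, a=4: 0, a=5: 4, a=6: 2, a=7: 4, a=8: 2; total 24.

24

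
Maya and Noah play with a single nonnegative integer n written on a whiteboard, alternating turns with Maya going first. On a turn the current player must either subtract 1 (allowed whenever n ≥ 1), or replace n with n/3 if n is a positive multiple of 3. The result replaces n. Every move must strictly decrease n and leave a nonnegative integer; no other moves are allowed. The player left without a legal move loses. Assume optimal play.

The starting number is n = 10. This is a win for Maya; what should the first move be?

Label each position W (a win for the player to move) or L (a loss). A position with no legal move is L; any other position is W exactly when some move reaches an L, and L when every move reaches a W.
n=0: no move → L
n=1: reaches L-position 0 → W
n=2: only reaches 1(W), which is W → L
n=3: reaches L-position 2 → W
n=4: only reaches 3(W), which is W → L
n=5: reaches L-position 4 → W
n=6: reaches L-position 2 → W
n=7: only reaches 6(W), which is W → L
n=8: reaches L-position 7 → W
n=9: only reaches 3(W), 8(W), all W → L
n=10: reaches L-position 9 → W
From 10, the L positions reachable in one move are: 9.

Move to 9.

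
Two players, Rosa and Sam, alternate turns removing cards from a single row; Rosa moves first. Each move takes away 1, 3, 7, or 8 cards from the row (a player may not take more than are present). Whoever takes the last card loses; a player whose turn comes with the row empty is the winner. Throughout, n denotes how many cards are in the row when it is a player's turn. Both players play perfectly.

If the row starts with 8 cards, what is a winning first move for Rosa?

Positions with no move are W. A position that does have a move is losing for the player to move precisely when every available move leads to a winning position for the opponent. Fill in the labels:
n=0: no move; the opponent has just taken the last card and therefore loses → W
n=1: only reaches 0(W), which is W → L
n=2: reaches L-position 1 → W
n=3: only reaches 2(W), 0(W), all W → L
n=4: reaches L-position 3 → W
n=5: only reaches 4(W), 2(W), all W → L
n=6: reaches L-position 5 → W
n=7: only reaches 6(W), 4(W), 0(W), all W → L
n=8: reaches L-position 7 → W
From 8, the L positions reachable in one move are: 7, 5, 1. Any move reaching one of these is winning.

Remove 1, leaving 7.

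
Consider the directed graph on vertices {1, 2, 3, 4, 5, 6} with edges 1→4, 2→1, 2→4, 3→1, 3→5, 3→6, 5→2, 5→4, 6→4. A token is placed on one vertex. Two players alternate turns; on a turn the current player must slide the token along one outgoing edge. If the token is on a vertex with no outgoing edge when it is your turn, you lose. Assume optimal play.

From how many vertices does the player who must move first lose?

Positions with no move are L. A position that does have a move is losing for the player to move precisely when every available move leads to a winning position for the opponent. Fill in the labels:
Every edge goes from a vertex to one that appears earlier in the order 4, 1, 2, 5, 6, 3, so processing vertices in that order labels each vertex after all of its successors.
4: no outgoing edge → L
1: →4(L), so W
2: →4(L), so W
5: →4(L), so W
6: →4(L), so W
3: →6(W), 5(W), 1(W) — all W, so L
The L vertices are 3, 4; that is 2 in all.

2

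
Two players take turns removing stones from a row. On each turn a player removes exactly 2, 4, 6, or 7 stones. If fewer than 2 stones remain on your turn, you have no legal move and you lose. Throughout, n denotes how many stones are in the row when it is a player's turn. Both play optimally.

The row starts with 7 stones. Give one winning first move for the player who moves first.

Remove 6, leaving 1.

Use the standard recursion: the mover loses at a terminal position; elsewhere, the mover wins exactly when some move hands the opponent an L position.
n=0: no move → L
n=1: no move → L
n=2: W (go to 0, an L position)
n=3: W (go to 1, an L position)
n=4: W (go to 0, an L position)
n=5: W (go to 1, an L position)
n=6: W (go to 0, an L position)
n=7: W (go to 1, an L position)
From 7, the L positions reachable in one move are: 1, 0. Any move reaching one of these is winning.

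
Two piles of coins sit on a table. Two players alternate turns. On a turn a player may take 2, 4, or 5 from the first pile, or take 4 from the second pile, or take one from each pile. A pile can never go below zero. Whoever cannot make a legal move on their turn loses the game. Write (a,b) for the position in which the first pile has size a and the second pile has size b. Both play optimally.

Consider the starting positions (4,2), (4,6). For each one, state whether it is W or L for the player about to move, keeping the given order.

(4,2): W, (4,6): L

Positions with no move are L. A position that does have a move is losing for the player to move precisely when every available move leads to a winning position for the opponent. Fill in the labels:
No move ever increases a pile, so every position that can arise here has a ≤ 4 and b ≤ 6; it is enough to label the cells with 0 ≤ a ≤ 4 and 0 ≤ b ≤ 6.
Every move lowers a or b (never raises either), so fill the grid row by row in increasing a, and left to right within a row: each cell's successors are then already labelled.
      b=0  b=1  b=2  b=3  b=4  b=5  b=6
a=0:    L    L    L    L    W    W    W
a=1:    L    W    W    W    W    L    L
a=2:    W    W    W    W    L    L    W
a=3:    W    L    L    L    L    W    W
a=4:    W    W    W    W    W    W    L
Cells with no legal move (terminal, hence L): (0,0), (0,1), (0,2), (0,3), (1,0).
The remaining L cells, each justified by listing all of its moves:
(1,5): moves to (1,1)(W), (0,4)(W); every one is W ⇒ L
(1,6): moves to (1,2)(W), (0,5)(W); every one is W ⇒ L
(2,4): moves to (0,4)(W), (2,0)(W), (1,3)(W); every one is W ⇒ L
(2,5): moves to (0,5)(W), (2,1)(W), (1,4)(W); every one is W ⇒ L
(3,1): moves to (1,1)(W), (2,0)(W); every one is W ⇒ L
(3,2): moves to (1,2)(W), (2,1)(W); every one is W ⇒ L
(3,3): moves to (1,3)(W), (2,2)(W); every one is W ⇒ L
(3,4): moves to (1,4)(W), (3,0)(W), (2,3)(W); every one is W ⇒ L
(4,6): moves to (2,6)(W), (0,6)(W), (4,2)(W), (3,5)(W); every one is W ⇒ L
Every other cell has at least one move into one of the L cells above, so it is W.
(4,2): the move to (0,2) reaches an L cell, so W
(4,6): one of the L cells justified above, so L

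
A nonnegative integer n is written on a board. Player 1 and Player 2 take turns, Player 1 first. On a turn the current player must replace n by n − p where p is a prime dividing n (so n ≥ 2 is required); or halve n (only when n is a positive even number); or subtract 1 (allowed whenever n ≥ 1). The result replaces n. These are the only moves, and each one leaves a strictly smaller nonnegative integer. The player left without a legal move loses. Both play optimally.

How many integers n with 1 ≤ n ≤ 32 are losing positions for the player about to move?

6

Positions with no move are L. A position that does have a move is losing for the player to move precisely when every available move leads to a winning position for the opponent. Fill in the labels:
n=0: no move → L
n=1: →0(L), so W
n=2: →0(L), so W
n=3: →0(L), so W
n=4: →2(W), 3(W) — all W, so L
n=5: →0(L), so W
n=6: →4(L), so W
n=7: →0(L), so W
n=8: →4(L), so W
n=9: →6(W), 8(W) — all W, so L
n=10: →9(L), so W
n=11: →0(L), so W
n=12: →9(L), so W
n=13: →0(L), so W
n=14: →7(W), 12(W), 13(W) — all W, so L
n=15: →14(L), so W
n=16: →14(L), so W
n=17: →0(L), so W
n=18: →9(L), so W
n=19: →0(L), so W
n=20: →10(W), 15(W), 18(W), 19(W) — all W, so L
n=21: →14(L), so W
n=22: →20(L), so W
n=23: →0(L), so W
n=24: →12(W), 21(W), 22(W), 23(W) — all W, so L
n=25: →20(L), so W
n=26: →24(L), so W
n=27: →24(L), so W
n=28: →14(L), so W
n=29: →0(L), so W
n=30: →15(W), 25(W), 27(W), 28(W), 29(W) — all W, so L
n=31: →0(L), so W
n=32: →30(L), so W
L entries with 1 ≤ n ≤ 32 (n=0 is outside the asked range and is not counted): n = 4, 9, 14, 20, 24, 30; that makes 6.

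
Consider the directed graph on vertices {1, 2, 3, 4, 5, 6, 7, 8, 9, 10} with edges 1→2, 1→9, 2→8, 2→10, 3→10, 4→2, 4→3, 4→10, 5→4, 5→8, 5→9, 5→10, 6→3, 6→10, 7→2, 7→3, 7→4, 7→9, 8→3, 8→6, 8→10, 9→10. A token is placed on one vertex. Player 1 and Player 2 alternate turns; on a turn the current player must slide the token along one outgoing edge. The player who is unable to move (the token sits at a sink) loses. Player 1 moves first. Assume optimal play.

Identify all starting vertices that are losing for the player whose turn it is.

Use the standard recursion: the mover loses at a terminal position; elsewhere, the mover wins exactly when some move hands the opponent an L position.
Every edge goes from a vertex to one that appears earlier in the order 10, 3, 6, 8, 9, 2, 4, 7, 1, 5, so processing vertices in that order labels each vertex after all of its successors.
10: no outgoing edge → L
3: W (go to 10, an L position)
6: W (go to 10, an L position)
8: W (go to 10, an L position)
9: W (go to 10, an L position)
2: W (go to 10, an L position)
4: W (go to 10, an L position)
7: L (options 4(W), 2(W), 9(W), 3(W) are all W)
1: L (options 2(W), 9(W) are all W)
5: W (go to 10, an L position)
The losing starting vertices are exactly the entries labelled L in this table (3 of them).

1, 7, 10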